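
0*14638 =0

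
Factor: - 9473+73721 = 2^3*3^1*2677^1  =  64248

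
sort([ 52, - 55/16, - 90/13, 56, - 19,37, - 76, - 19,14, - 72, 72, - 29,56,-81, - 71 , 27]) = [ - 81 , - 76,-72, - 71, - 29, - 19,  -  19, - 90/13,-55/16,14,27, 37, 52, 56  ,  56, 72]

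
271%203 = 68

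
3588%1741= 106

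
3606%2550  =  1056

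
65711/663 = 65711/663= 99.11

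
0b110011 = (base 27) 1O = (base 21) 29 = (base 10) 51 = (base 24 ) 23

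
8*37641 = 301128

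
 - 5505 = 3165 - 8670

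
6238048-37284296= - 31046248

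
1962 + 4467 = 6429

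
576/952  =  72/119 = 0.61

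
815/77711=815/77711  =  0.01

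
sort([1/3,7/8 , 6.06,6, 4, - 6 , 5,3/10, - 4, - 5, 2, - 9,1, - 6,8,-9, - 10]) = [ - 10, - 9 , - 9, - 6, - 6, - 5, - 4,3/10 , 1/3, 7/8, 1,2,4,5,6, 6.06,8 ] 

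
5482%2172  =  1138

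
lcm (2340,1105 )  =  39780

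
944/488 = 1 + 57/61 = 1.93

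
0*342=0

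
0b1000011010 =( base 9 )657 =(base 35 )FD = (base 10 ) 538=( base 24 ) ma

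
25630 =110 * 233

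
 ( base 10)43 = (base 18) 27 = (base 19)25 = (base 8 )53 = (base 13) 34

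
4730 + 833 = 5563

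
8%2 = 0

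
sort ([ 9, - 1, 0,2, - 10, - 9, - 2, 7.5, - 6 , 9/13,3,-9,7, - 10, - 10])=[ - 10,- 10,  -  10, - 9,- 9, - 6, - 2,-1,0,9/13,2, 3, 7 , 7.5,9 ]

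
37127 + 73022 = 110149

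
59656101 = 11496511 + 48159590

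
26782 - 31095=-4313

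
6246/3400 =1 + 1423/1700  =  1.84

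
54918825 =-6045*(-9085 ) 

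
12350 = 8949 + 3401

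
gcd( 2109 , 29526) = 2109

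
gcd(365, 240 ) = 5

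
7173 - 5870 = 1303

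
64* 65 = 4160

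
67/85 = 67/85 =0.79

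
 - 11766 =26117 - 37883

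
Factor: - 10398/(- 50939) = 2^1 * 3^1*7^( - 1)*19^( - 1 ) *383^ (-1 )*1733^1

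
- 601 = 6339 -6940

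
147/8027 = 147/8027 = 0.02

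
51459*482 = 24803238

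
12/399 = 4/133 = 0.03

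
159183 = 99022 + 60161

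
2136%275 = 211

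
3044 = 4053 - 1009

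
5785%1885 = 130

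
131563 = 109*1207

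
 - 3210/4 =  - 1605/2 = - 802.50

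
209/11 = 19 = 19.00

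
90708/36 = 7559/3= 2519.67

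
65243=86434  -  21191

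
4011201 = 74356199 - 70344998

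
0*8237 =0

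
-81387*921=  - 74957427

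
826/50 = 413/25 = 16.52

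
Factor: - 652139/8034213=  - 3^( - 1 )*11^( - 1)*457^1 *1427^1*243461^( - 1)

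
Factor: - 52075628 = - 2^2*11^1*1183537^1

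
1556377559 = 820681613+735695946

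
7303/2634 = 2 + 2035/2634 = 2.77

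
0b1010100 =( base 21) 40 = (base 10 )84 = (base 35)2e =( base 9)103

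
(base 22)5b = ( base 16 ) 79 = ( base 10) 121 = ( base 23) 56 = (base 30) 41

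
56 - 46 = 10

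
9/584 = 9/584 = 0.02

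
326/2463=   326/2463 = 0.13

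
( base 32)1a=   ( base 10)42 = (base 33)19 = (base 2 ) 101010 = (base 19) 24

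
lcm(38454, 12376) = 1076712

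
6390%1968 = 486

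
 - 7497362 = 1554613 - 9051975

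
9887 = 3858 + 6029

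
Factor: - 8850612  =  -2^2*3^1* 61^1*107^1*113^1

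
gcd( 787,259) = 1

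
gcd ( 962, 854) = 2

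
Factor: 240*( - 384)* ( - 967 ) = 2^11 *3^2*5^1*967^1 = 89118720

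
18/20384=9/10192 = 0.00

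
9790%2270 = 710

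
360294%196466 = 163828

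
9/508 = 9/508=0.02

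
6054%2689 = 676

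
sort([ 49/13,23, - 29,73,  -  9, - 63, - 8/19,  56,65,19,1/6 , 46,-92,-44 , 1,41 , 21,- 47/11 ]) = [ - 92, - 63,  -  44, -29, - 9, - 47/11,-8/19,1/6,1, 49/13, 19,21,23,  41, 46 , 56,65, 73]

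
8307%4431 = 3876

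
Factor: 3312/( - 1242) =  - 2^3  *  3^( - 1 ) =-8/3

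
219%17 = 15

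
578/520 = 289/260=1.11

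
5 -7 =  - 2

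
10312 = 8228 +2084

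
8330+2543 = 10873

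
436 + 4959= 5395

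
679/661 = 1 + 18/661 = 1.03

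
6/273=2/91 =0.02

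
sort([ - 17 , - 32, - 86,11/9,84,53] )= [-86, - 32 , - 17,11/9,53,84 ] 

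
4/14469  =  4/14469 = 0.00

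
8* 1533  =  12264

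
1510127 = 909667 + 600460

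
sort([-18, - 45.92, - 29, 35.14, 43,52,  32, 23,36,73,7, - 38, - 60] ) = [ - 60, - 45.92, - 38, - 29  , - 18, 7, 23, 32, 35.14, 36,43, 52, 73 ] 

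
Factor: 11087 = 11087^1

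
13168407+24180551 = 37348958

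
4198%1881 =436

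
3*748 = 2244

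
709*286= 202774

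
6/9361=6/9361=0.00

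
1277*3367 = 4299659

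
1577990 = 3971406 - 2393416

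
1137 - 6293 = - 5156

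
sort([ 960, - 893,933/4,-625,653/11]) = [ - 893 , - 625,653/11,933/4, 960 ]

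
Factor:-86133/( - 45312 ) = 2^(-8 )*59^(-1) * 28711^1 = 28711/15104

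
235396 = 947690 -712294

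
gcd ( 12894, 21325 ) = 1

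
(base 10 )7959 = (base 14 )2c87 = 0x1F17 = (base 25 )ci9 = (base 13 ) 3813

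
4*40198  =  160792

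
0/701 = 0 =0.00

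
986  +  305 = 1291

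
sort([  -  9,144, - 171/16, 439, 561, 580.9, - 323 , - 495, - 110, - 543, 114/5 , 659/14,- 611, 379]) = [  -  611,-543 , - 495, - 323, - 110,-171/16, - 9, 114/5, 659/14,  144,379,  439 , 561,580.9]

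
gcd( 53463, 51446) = 1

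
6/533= 6/533=0.01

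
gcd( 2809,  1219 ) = 53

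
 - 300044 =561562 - 861606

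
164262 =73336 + 90926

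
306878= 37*8294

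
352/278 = 176/139 = 1.27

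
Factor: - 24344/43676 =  - 2^1*  17^1*61^ (  -  1)=- 34/61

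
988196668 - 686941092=301255576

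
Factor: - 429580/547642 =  - 2^1*5^1*47^1*457^1*273821^( - 1 ) = - 214790/273821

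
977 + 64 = 1041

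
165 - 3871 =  - 3706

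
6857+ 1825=8682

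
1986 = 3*662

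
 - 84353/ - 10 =84353/10=8435.30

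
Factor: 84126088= 2^3*23^1*239^1*1913^1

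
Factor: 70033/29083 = 59^1*127^(-1 )*229^( -1)*1187^1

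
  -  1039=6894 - 7933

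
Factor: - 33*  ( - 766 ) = 2^1*3^1*11^1*383^1= 25278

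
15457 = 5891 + 9566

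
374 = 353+21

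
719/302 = 2 + 115/302=2.38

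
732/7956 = 61/663 = 0.09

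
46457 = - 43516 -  - 89973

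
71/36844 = 71/36844 = 0.00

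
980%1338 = 980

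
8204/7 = 1172 = 1172.00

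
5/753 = 5/753 = 0.01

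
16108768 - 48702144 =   -  32593376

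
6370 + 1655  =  8025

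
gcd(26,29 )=1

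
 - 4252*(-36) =153072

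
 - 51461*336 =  - 17290896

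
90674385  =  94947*955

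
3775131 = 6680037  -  2904906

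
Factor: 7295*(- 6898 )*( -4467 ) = 224783504970 = 2^1*3^1*5^1*1459^1*1489^1  *  3449^1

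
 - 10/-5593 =10/5593 = 0.00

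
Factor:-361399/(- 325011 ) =3^(-1)* 19^1*23^1*131^( - 1 ) = 437/393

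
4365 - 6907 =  - 2542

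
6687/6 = 2229/2=1114.50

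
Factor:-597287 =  - 23^1*25969^1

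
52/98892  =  13/24723=0.00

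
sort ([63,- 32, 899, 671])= [ - 32,63,671, 899]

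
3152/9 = 3152/9 = 350.22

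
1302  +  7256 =8558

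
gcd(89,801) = 89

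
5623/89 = 5623/89=63.18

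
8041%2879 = 2283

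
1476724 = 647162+829562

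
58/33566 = 29/16783  =  0.00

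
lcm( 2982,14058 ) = 98406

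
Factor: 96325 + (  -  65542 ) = 3^1*31^1*331^1 = 30783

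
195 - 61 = 134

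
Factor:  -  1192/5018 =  - 596/2509 = -2^2*13^( - 1) * 149^1*193^ (  -  1)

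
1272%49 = 47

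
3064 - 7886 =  - 4822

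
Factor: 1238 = 2^1*619^1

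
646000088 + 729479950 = 1375480038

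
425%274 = 151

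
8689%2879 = 52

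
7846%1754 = 830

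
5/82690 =1/16538 =0.00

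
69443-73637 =- 4194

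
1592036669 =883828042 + 708208627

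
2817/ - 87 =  - 939/29 = - 32.38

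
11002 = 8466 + 2536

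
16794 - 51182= - 34388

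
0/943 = 0 = 0.00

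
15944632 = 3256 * 4897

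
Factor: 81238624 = 2^5 *2538707^1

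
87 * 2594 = 225678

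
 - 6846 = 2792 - 9638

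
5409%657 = 153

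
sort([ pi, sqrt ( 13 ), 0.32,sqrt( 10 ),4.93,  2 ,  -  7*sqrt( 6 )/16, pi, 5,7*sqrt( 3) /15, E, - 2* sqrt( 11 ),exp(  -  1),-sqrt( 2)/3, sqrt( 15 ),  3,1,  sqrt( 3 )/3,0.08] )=[-2*sqrt(11), - 7 * sqrt( 6) /16, - sqrt(2) /3, 0.08,0.32,  exp(  -  1), sqrt ( 3 ) /3,7 * sqrt( 3 ) /15,1,2,E, 3,pi, pi,sqrt(10 ),sqrt( 13 ),  sqrt( 15 ), 4.93,5] 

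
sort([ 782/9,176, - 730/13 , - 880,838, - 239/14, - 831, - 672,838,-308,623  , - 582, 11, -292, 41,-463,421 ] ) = [ - 880,-831,  -  672, - 582, - 463,  -  308, - 292, - 730/13,  -  239/14, 11,41, 782/9,176, 421, 623,838,838] 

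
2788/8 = 348 + 1/2 = 348.50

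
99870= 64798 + 35072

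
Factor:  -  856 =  - 2^3* 107^1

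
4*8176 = 32704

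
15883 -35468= - 19585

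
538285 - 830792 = - 292507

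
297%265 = 32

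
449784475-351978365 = 97806110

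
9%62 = 9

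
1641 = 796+845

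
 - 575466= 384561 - 960027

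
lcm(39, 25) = 975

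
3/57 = 1/19 = 0.05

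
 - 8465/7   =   - 8465/7 = - 1209.29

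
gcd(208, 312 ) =104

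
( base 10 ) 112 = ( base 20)5c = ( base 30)3m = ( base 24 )4g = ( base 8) 160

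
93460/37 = 2525+35/37 = 2525.95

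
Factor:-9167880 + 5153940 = -4013940= - 2^2*3^1*5^1 * 7^1 *19^1*503^1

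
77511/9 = 8612  +  1/3 = 8612.33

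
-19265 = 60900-80165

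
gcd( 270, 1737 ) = 9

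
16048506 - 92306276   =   -76257770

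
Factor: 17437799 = 47^1 * 563^1*659^1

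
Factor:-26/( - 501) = 2^1*3^( - 1 )*13^1*167^( - 1 ) 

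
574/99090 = 287/49545 = 0.01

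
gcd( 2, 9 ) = 1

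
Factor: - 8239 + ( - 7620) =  - 15859  =  -15859^1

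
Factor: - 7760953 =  - 113^1*173^1*397^1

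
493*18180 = 8962740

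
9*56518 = 508662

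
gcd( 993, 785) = 1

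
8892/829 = 8892/829 = 10.73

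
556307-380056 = 176251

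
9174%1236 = 522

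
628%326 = 302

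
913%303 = 4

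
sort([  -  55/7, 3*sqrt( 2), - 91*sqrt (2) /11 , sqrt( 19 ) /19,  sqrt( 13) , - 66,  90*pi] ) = [ - 66, - 91*sqrt ( 2 ) /11 , - 55/7, sqrt( 19 ) /19, sqrt( 13),3*sqrt(2),90*pi]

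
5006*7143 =35757858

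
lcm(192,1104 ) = 4416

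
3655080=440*8307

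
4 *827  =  3308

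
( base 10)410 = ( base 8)632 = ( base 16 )19a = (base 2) 110011010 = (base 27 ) f5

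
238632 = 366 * 652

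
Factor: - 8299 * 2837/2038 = -23544263/2038 = -2^(  -  1 )*43^1*193^1*1019^(-1)*2837^1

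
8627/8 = 1078 + 3/8 = 1078.38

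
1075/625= 1 + 18/25 =1.72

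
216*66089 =14275224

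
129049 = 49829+79220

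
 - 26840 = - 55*488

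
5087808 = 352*14454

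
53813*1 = 53813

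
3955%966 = 91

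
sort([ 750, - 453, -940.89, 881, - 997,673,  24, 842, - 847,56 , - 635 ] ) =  [ - 997, - 940.89, - 847, - 635, - 453,24,56,673,750, 842,881 ] 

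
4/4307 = 4/4307 = 0.00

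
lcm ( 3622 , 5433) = 10866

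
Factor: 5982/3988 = 3/2 = 2^(-1 )*3^1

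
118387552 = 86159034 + 32228518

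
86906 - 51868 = 35038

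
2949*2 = 5898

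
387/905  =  387/905=0.43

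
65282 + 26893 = 92175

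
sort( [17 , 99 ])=[17,99 ] 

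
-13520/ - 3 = 4506 + 2/3 = 4506.67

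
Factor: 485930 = 2^1*5^1*48593^1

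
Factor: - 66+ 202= 2^3*17^1  =  136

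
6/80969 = 6/80969 = 0.00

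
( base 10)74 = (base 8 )112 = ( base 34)26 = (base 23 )35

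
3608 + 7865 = 11473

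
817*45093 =36840981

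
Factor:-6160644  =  -2^2*3^3*7^1*29^1*281^1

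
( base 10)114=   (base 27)46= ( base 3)11020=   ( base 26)4A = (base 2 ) 1110010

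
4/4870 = 2/2435  =  0.00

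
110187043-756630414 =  - 646443371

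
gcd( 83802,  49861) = 1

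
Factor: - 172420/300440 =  - 2^( - 1) * 7^ ( - 1) *29^(-1 )*233^1 = - 233/406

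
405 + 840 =1245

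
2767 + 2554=5321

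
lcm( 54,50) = 1350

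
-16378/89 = -16378/89 = - 184.02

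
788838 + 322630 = 1111468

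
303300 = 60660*5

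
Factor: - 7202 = - 2^1*13^1*277^1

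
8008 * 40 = 320320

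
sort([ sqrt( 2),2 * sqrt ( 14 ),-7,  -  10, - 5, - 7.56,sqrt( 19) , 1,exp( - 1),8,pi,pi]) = [  -  10,  -  7.56,  -  7, - 5, exp(  -  1),1,sqrt(2), pi,pi,sqrt( 19), 2 * sqrt( 14),8]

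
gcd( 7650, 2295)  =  765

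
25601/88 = 290+ 81/88 = 290.92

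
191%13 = 9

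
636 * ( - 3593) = -2285148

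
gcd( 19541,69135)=1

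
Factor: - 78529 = - 11^3*59^1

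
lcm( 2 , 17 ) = 34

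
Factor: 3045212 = 2^2 * 139^1*5477^1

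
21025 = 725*29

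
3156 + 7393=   10549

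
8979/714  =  12 + 137/238 = 12.58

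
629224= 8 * 78653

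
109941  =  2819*39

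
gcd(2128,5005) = 7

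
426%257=169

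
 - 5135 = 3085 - 8220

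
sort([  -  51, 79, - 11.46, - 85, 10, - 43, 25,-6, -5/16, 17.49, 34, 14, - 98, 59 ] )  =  [ - 98,-85, - 51, - 43,-11.46, - 6, - 5/16, 10, 14, 17.49, 25 , 34, 59,79 ]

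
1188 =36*33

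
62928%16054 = 14766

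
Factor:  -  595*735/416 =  - 2^(-5 )*3^1*5^2 * 7^3*13^( - 1) * 17^1= - 437325/416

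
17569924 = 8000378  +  9569546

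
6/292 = 3/146 = 0.02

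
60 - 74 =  - 14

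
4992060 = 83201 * 60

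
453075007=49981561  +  403093446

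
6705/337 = 19+302/337 = 19.90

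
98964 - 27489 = 71475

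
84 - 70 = 14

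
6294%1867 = 693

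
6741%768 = 597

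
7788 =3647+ 4141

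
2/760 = 1/380 = 0.00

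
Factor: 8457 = 3^1 * 2819^1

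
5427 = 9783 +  - 4356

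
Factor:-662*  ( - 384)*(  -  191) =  - 48553728 = - 2^8*3^1*191^1*331^1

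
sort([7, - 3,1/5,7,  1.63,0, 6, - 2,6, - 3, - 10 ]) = [ - 10, - 3, - 3,  -  2, 0,1/5,1.63,6, 6,7,7] 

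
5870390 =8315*706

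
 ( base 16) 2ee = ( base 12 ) 526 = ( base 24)176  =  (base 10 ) 750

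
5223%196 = 127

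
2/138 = 1/69 = 0.01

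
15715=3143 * 5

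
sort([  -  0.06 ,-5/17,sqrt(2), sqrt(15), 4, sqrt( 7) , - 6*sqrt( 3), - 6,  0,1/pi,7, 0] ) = [ - 6*sqrt( 3 ) , -6 , - 5/17, - 0.06, 0,0,1/pi, sqrt(2 ) , sqrt (7 ),  sqrt(15), 4,7 ]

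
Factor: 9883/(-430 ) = -2^ (  -  1 )*5^( - 1) *43^( - 1 ) * 9883^1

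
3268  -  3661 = -393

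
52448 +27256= 79704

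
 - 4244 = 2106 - 6350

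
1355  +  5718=7073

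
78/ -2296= -39/1148=- 0.03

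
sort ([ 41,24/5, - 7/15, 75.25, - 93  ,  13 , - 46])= [ - 93, - 46,  -  7/15,  24/5,13,41,75.25 ]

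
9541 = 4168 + 5373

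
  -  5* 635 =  - 3175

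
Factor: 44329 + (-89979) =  - 2^1*5^2*11^1*83^1 = -  45650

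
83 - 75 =8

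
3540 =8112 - 4572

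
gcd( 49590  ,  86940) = 90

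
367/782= 367/782 =0.47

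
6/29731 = 6/29731 = 0.00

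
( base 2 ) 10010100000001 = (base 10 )9473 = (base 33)8N2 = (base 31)9qi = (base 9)13885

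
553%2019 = 553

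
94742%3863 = 2030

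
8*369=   2952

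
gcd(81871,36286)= 1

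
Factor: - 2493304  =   - 2^3*11^1 * 29^1*977^1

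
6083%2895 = 293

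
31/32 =31/32 = 0.97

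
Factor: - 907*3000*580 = - 2^5*3^1*5^4*29^1*907^1 = - 1578180000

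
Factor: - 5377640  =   - 2^3*5^1*233^1 * 577^1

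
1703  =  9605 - 7902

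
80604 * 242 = 19506168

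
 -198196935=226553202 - 424750137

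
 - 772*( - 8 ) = 6176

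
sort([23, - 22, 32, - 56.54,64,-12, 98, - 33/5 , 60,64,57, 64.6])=[  -  56.54,-22, - 12, - 33/5,  23 , 32, 57,60,64, 64,64.6, 98]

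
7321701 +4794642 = 12116343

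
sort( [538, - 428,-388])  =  [  -  428, - 388, 538]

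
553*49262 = 27241886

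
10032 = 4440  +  5592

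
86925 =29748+57177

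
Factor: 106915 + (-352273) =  - 245358=- 2^1*3^2*43^1*317^1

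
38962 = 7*5566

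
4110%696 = 630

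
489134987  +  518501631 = 1007636618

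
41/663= 41/663 =0.06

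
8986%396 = 274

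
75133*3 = 225399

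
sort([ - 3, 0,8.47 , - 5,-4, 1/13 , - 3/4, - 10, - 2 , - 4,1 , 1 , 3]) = [ - 10, - 5,-4, - 4, - 3, - 2 ,-3/4,0, 1/13,1, 1,3,  8.47] 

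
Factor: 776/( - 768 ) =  - 97/96 = - 2^( - 5) *3^( - 1 )*97^1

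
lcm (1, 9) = 9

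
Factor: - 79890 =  - 2^1*3^1*5^1*2663^1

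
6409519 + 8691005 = 15100524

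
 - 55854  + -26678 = -82532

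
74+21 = 95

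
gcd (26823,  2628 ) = 3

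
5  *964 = 4820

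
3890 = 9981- 6091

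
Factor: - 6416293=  - 13^1*17^1*29033^1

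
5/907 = 5/907 = 0.01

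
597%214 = 169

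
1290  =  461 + 829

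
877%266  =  79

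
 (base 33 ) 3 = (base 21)3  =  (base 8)3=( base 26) 3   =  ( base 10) 3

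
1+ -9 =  - 8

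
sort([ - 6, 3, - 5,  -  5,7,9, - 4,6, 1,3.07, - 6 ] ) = [ - 6, - 6, - 5,-5, - 4  ,  1,  3, 3.07,6 , 7,9 ] 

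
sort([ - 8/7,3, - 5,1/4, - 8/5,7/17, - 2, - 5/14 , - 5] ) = [ - 5, - 5, - 2,  -  8/5,-8/7, - 5/14, 1/4 , 7/17, 3] 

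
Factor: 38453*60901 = 2341826153= 38453^1*60901^1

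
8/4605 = 8/4605=   0.00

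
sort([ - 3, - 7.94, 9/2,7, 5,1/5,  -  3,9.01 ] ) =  [ - 7.94 ,-3, - 3,1/5, 9/2 , 5 , 7,9.01]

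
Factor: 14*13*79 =14378 = 2^1*7^1*13^1*79^1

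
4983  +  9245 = 14228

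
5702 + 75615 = 81317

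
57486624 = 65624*876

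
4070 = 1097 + 2973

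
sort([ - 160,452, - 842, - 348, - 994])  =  [-994,  -  842 , - 348,-160,452]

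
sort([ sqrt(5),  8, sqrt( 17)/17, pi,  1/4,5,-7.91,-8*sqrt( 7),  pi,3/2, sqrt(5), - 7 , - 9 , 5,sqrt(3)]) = [-8*sqrt ( 7 ), - 9,-7.91, - 7, sqrt(17 ) /17 , 1/4,3/2,sqrt(3), sqrt( 5) , sqrt( 5 ), pi , pi,5, 5,8 ] 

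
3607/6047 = 3607/6047 = 0.60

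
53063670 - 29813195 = 23250475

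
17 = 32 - 15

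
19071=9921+9150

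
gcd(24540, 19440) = 60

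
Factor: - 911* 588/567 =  - 25508/27=- 2^2*3^( - 3)*7^1*911^1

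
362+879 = 1241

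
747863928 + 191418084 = 939282012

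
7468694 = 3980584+3488110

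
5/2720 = 1/544 =0.00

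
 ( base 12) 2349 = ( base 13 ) 1a46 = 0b111101101001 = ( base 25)67k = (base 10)3945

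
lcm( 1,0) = 0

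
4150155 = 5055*821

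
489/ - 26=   -  489/26=- 18.81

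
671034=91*7374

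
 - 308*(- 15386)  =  4738888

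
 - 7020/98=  - 3510/49 = - 71.63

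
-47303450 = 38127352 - 85430802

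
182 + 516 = 698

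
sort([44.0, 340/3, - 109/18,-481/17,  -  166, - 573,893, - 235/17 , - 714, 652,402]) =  [ - 714, - 573,  -  166, - 481/17, - 235/17, - 109/18,44.0,340/3,402, 652,893 ]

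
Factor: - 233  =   - 233^1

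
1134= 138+996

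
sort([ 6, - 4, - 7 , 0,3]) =[- 7, - 4 , 0,3, 6 ] 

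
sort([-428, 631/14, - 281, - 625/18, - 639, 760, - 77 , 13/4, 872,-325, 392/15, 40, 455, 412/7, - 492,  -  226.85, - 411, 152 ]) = [ - 639, - 492,-428, - 411,-325, - 281, - 226.85, - 77 , - 625/18, 13/4, 392/15, 40,631/14,  412/7, 152,455, 760, 872]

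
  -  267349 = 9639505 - 9906854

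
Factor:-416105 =-5^1*83221^1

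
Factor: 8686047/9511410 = 2895349/3170470 = 2^( - 1)*5^( - 1 ) * 317047^ ( - 1 )*2895349^1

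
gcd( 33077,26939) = 341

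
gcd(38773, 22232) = 7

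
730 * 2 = 1460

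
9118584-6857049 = 2261535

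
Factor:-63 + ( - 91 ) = -2^1*7^1*11^1 = - 154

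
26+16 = 42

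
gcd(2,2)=2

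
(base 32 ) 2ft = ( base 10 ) 2557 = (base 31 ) 2kf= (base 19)71B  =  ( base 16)9FD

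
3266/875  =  3 + 641/875 = 3.73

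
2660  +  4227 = 6887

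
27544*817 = 22503448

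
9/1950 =3/650  =  0.00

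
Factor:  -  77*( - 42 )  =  2^1*  3^1*7^2*11^1 =3234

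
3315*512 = 1697280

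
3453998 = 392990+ 3061008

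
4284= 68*63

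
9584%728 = 120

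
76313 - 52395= 23918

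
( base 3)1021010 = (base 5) 12141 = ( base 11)768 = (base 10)921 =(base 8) 1631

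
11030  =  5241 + 5789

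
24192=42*576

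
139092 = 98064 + 41028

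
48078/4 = 24039/2= 12019.50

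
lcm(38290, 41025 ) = 574350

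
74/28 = 37/14 = 2.64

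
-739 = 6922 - 7661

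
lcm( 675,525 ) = 4725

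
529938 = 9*58882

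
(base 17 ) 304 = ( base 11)722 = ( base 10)871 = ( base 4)31213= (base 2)1101100111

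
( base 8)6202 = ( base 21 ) 75A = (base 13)15C4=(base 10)3202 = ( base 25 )532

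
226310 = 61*3710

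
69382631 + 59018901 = 128401532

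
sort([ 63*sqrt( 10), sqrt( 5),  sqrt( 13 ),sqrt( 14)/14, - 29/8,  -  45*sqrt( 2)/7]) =[ - 45*sqrt( 2)/7, - 29/8 , sqrt( 14 )/14,sqrt(5),  sqrt( 13 ) , 63*sqrt(10 )]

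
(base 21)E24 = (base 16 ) 184c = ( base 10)6220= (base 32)62c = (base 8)14114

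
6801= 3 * 2267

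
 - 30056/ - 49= 613 + 19/49 = 613.39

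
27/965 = 27/965 = 0.03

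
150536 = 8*18817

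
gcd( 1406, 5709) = 1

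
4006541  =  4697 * 853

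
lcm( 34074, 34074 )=34074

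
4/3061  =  4/3061 =0.00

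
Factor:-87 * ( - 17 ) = 3^1*17^1*29^1 = 1479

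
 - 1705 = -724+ - 981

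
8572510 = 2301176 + 6271334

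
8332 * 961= 8007052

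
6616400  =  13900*476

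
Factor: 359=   359^1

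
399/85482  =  133/28494  =  0.00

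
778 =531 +247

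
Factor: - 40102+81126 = 2^6 * 641^1 = 41024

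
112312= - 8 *(- 14039) 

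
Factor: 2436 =2^2 * 3^1*7^1*29^1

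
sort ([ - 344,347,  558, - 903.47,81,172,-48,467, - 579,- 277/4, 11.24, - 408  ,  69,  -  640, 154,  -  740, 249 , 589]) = [ -903.47, - 740, - 640, - 579,-408, - 344, - 277/4, - 48, 11.24, 69,81, 154,172, 249,347 , 467, 558,589] 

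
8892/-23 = -8892/23 = -386.61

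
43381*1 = 43381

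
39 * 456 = 17784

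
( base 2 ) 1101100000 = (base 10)864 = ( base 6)4000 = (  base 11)716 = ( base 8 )1540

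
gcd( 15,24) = 3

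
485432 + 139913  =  625345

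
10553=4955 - -5598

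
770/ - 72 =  - 385/36=- 10.69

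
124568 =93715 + 30853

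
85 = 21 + 64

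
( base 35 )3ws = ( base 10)4823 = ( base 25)7hn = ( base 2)1001011010111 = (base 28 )647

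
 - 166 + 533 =367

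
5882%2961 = 2921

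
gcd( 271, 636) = 1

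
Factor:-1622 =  - 2^1*811^1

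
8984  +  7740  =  16724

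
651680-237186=414494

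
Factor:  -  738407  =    -  67^1  *  103^1*107^1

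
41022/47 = 872+ 38/47 = 872.81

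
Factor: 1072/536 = 2= 2^1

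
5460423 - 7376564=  - 1916141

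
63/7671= 21/2557 = 0.01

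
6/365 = 6/365 = 0.02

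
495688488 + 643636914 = 1139325402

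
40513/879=40513/879 = 46.09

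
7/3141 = 7/3141= 0.00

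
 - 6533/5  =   - 1307 + 2/5 = - 1306.60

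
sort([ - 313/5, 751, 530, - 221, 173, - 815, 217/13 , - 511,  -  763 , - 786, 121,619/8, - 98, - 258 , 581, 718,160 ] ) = [ - 815 , - 786 , - 763, - 511, - 258 , - 221, - 98, -313/5,217/13,619/8,121, 160 , 173,  530, 581 , 718 , 751]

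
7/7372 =7/7372= 0.00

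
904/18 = 50 + 2/9 = 50.22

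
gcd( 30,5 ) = 5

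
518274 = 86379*6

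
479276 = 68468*7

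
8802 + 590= 9392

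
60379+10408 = 70787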